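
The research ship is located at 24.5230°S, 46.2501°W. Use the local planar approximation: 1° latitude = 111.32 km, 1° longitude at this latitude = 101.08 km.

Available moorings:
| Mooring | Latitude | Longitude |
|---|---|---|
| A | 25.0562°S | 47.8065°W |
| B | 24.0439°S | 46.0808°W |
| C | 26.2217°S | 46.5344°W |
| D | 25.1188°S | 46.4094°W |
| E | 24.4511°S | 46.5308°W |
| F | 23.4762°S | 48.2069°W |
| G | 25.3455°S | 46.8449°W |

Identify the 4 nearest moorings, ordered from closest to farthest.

E, B, D, G

Distances from 24.5230°S, 46.2501°W:
A: 168.1457 km
B: 56.0116 km
C: 191.2704 km
D: 68.2511 km
E: 29.4805 km
F: 229.5678 km
G: 109.5357 km
Sorted: E (29.4805 km) < B (56.0116 km) < D (68.2511 km) < G (109.5357 km) < A (168.1457 km) < C (191.2704 km) < …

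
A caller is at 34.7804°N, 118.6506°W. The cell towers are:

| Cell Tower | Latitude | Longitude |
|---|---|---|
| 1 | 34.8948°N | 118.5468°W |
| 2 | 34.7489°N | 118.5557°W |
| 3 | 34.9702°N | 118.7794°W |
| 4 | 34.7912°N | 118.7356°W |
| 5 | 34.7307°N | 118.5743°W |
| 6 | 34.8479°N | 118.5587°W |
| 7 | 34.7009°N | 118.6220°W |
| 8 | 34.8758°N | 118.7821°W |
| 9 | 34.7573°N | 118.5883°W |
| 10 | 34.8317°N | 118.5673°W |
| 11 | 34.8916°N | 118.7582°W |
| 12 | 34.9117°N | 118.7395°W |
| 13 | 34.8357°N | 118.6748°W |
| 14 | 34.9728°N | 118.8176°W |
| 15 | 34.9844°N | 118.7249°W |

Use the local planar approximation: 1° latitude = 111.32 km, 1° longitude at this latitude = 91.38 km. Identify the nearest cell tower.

9

Distances from 34.7804°N, 118.6506°W:
1: 15.8792 km
2: 9.3541 km
3: 24.1856 km
4: 7.8598 km
5: 8.9007 km
6: 11.2688 km
7: 9.2278 km
8: 16.0368 km
9: 6.2468 km
10: 9.5160 km
11: 15.8086 km
12: 16.7222 km
13: 6.5411 km
14: 26.2985 km
15: 23.7025 km
Minimum: 9 at 6.2468 km.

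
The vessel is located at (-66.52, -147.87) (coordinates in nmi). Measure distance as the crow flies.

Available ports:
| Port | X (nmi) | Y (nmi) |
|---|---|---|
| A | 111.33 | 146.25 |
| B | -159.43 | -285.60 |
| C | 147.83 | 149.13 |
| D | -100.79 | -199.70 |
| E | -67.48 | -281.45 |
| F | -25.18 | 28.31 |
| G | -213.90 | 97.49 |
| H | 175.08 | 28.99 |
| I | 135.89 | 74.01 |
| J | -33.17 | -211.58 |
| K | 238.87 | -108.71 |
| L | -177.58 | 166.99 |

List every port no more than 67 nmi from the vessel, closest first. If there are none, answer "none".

D

Distances from (-66.52, -147.87):
A: 343.71 nmi
B: 166.14 nmi
C: 366.27 nmi
D: 62.14 nmi
E: 133.58 nmi
F: 180.97 nmi
G: 286.22 nmi
H: 299.42 nmi
I: 300.33 nmi
J: 71.91 nmi
K: 307.89 nmi
L: 333.87 nmi
Threshold 67 nmi: D (62.14 nmi) is within range.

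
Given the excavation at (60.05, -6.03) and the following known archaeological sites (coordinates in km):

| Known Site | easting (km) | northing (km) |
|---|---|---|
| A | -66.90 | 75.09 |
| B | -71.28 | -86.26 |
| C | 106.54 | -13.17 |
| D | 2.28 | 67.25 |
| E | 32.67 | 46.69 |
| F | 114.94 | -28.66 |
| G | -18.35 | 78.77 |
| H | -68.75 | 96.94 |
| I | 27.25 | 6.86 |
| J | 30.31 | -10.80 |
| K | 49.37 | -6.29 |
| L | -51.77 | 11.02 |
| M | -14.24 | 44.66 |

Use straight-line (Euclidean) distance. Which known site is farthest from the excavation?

Distances from (60.05, -6.03):
A: 150.65 km
B: 153.90 km
C: 47.04 km
D: 93.31 km
E: 59.41 km
F: 59.37 km
G: 115.49 km
H: 164.90 km
I: 35.24 km
J: 30.12 km
K: 10.68 km
L: 113.11 km
M: 89.94 km
Maximum: H at 164.90 km.

H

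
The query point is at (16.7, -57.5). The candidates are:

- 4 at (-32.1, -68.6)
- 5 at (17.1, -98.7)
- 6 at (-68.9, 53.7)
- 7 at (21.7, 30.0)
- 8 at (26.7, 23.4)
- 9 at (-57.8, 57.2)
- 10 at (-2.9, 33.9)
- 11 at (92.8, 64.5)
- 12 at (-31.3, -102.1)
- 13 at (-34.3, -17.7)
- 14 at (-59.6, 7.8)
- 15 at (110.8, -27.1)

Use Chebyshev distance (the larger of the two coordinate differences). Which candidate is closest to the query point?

Distances from (16.7, -57.5):
4: max(|-48.8|, |-11.1|) = 48.8
5: max(|0.4|, |-41.2|) = 41.2
6: max(|-85.6|, |111.2|) = 111.2
7: max(|5.0|, |87.5|) = 87.5
8: max(|10.0|, |80.9|) = 80.9
9: max(|-74.5|, |114.7|) = 114.7
10: max(|-19.6|, |91.4|) = 91.4
11: max(|76.1|, |122.0|) = 122.0
12: max(|-48.0|, |-44.6|) = 48.0
13: max(|-51.0|, |39.8|) = 51.0
14: max(|-76.3|, |65.3|) = 76.3
15: max(|94.1|, |30.4|) = 94.1
Minimum: 5 at 41.2.

5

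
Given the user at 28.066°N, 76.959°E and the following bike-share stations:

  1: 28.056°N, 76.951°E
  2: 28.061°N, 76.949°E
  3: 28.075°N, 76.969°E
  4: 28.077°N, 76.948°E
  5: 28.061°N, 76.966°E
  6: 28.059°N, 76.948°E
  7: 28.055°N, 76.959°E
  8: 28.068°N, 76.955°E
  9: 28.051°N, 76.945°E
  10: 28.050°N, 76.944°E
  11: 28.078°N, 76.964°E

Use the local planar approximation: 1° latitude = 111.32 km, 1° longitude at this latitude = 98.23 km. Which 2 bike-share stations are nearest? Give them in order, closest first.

Distances from 28.066°N, 76.959°E:
1: 1.363 km
2: 1.129 km
3: 1.403 km
4: 1.633 km
5: 0.885 km
6: 1.332 km
7: 1.225 km
8: 0.452 km
9: 2.163 km
10: 2.312 km
11: 1.423 km
Sorted: 8 (0.452 km) < 5 (0.885 km) < 2 (1.129 km) < 7 (1.225 km) < …

8, 5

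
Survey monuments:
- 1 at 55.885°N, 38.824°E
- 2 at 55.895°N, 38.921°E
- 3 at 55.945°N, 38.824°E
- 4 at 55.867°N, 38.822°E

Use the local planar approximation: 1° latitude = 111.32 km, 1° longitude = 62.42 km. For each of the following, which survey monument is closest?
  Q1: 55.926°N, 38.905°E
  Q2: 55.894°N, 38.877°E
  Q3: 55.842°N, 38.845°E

Q1→2; Q2→2; Q3→4

Q1 at 55.926°N, 38.905°E:
  1: 6.811 km
  2: 3.593 km
  3: 5.481 km
  4: 8.365 km
  → nearest: 2 (3.593 km)
Q2 at 55.894°N, 38.877°E:
  1: 3.457 km
  2: 2.749 km
  3: 6.571 km
  4: 4.563 km
  → nearest: 2 (2.749 km)
Q3 at 55.842°N, 38.845°E:
  1: 4.963 km
  2: 7.571 km
  3: 11.541 km
  4: 3.131 km
  → nearest: 4 (3.131 km)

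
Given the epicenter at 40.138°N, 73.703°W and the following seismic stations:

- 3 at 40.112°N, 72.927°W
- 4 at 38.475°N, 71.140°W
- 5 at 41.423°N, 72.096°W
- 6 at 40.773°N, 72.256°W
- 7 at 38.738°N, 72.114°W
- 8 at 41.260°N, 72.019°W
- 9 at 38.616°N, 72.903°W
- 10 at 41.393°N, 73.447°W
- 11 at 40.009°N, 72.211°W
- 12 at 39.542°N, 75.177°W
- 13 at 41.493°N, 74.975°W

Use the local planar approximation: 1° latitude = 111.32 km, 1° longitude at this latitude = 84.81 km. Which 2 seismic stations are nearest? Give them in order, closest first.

Distances from 40.138°N, 73.703°W:
3: √((-0.026·111.32)² + (0.776·84.81)²) = √(8.37709 + 4331.29305) = 65.876 km
4: √((-1.663·111.32)² + (2.563·84.81)²) = √(34271.32487 + 47248.86047) = 285.517 km
5: √((1.285·111.32)² + (1.607·84.81)²) = √(20462.21533 + 18574.87415) = 197.578 km
6: √((0.635·111.32)² + (1.447·84.81)²) = √(4996.82162 + 15060.21558) = 141.623 km
7: √((-1.400·111.32)² + (1.589·84.81)²) = √(24288.59910 + 18161.09043) = 206.033 km
8: √((1.122·111.32)² + (1.684·84.81)²) = √(15600.26979 + 20397.56383) = 189.731 km
9: √((-1.522·111.32)² + (0.800·84.81)²) = √(28706.19960 + 4603.35110) = 182.509 km
10: √((1.255·111.32)² + (0.256·84.81)²) = √(19517.93408 + 471.38315) = 141.384 km
11: √((-0.129·111.32)² + (1.492·84.81)²) = √(206.21764 + 16011.49089) = 127.349 km
12: √((-0.596·111.32)² + (-1.474·84.81)²) = √(4401.88725 + 15627.48510) = 141.525 km
13: √((1.355·111.32)² + (-1.272·84.81)²) = √(22752.28325 + 11637.73193) = 185.445 km
Sorted: 3 (65.876 km) < 11 (127.349 km) < 10 (141.384 km) < 12 (141.525 km) < …

3, 11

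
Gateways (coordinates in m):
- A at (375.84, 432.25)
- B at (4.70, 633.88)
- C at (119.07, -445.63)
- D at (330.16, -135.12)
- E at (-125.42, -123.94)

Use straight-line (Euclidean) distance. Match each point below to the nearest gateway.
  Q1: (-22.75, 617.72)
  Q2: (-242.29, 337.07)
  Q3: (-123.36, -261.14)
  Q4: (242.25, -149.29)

Q1→B; Q2→B; Q3→E; Q4→D

Q1 at (-22.75, 617.72):
  A: 439.63 m
  B: 31.85 m
  C: 1072.77 m
  D: 831.45 m
  E: 748.73 m
  → nearest: B (31.85 m)
Q2 at (-242.29, 337.07):
  A: 625.42 m
  B: 386.13 m
  C: 862.09 m
  D: 742.07 m
  E: 475.59 m
  → nearest: B (386.13 m)
Q3 at (-123.36, -261.14):
  A: 854.39 m
  B: 904.14 m
  C: 304.65 m
  D: 470.70 m
  E: 137.22 m
  → nearest: E (137.22 m)
Q4 at (242.25, -149.29):
  A: 596.69 m
  B: 818.40 m
  C: 320.92 m
  D: 89.04 m
  E: 368.54 m
  → nearest: D (89.04 m)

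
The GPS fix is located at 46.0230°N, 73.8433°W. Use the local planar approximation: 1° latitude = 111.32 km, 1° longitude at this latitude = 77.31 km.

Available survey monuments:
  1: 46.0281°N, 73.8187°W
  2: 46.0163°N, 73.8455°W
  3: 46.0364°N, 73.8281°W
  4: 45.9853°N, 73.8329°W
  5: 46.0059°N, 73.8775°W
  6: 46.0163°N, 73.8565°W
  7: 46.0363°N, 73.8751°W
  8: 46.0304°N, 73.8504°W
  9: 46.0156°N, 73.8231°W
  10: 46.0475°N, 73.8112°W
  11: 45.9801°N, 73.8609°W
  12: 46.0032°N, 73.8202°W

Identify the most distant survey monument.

Distances from 46.0230°N, 73.8433°W:
1: 1.9848 km
2: 0.7650 km
3: 1.8990 km
4: 4.2731 km
5: 3.2580 km
6: 1.2640 km
7: 2.8699 km
8: 0.9899 km
9: 1.7656 km
10: 3.6874 km
11: 4.9657 km
12: 2.8368 km
Maximum: 11 at 4.9657 km.

11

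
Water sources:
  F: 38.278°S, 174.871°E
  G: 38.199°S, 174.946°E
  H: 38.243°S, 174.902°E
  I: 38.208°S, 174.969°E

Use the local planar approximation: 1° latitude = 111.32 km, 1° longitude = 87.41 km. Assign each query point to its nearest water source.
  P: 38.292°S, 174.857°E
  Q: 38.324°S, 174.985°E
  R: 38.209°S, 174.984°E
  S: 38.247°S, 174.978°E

P at 38.292°S, 174.857°E:
  F: √((0.014·111.32)² + (0.014·87.41)²) = √(2.42886 + 1.49754) = 1.982 km
  G: √((0.093·111.32)² + (0.089·87.41)²) = √(107.17964 + 60.52046) = 12.950 km
  H: √((0.049·111.32)² + (0.045·87.41)²) = √(29.75353 + 15.47203) = 6.725 km
  I: √((0.084·111.32)² + (0.112·87.41)²) = √(87.43896 + 95.84253) = 13.538 km
  → nearest: F (1.982 km)
Q at 38.324°S, 174.985°E:
  F: √((0.046·111.32)² + (-0.114·87.41)²) = √(26.22177 + 99.29604) = 11.203 km
  G: √((0.125·111.32)² + (-0.039·87.41)²) = √(193.62722 + 11.62121) = 14.326 km
  H: √((0.081·111.32)² + (-0.083·87.41)²) = √(81.30485 + 52.63546) = 11.573 km
  I: √((0.116·111.32)² + (-0.016·87.41)²) = √(166.74867 + 1.95597) = 12.989 km
  → nearest: F (11.203 km)
R at 38.209°S, 174.984°E:
  F: √((-0.069·111.32)² + (-0.113·87.41)²) = √(58.99899 + 97.56165) = 12.512 km
  G: √((0.010·111.32)² + (-0.038·87.41)²) = √(1.23921 + 11.03289) = 3.503 km
  H: √((-0.034·111.32)² + (-0.082·87.41)²) = √(14.32532 + 51.37478) = 8.106 km
  I: √((0.001·111.32)² + (-0.015·87.41)²) = √(0.01239 + 1.71911) = 1.316 km
  → nearest: I (1.316 km)
S at 38.247°S, 174.978°E:
  F: √((-0.031·111.32)² + (-0.107·87.41)²) = √(11.90885 + 87.47618) = 9.969 km
  G: √((0.048·111.32)² + (-0.032·87.41)²) = √(28.55150 + 7.82388) = 6.031 km
  H: √((0.004·111.32)² + (-0.076·87.41)²) = √(0.19827 + 44.13157) = 6.658 km
  I: √((0.039·111.32)² + (-0.009·87.41)²) = √(18.84845 + 0.61888) = 4.412 km
  → nearest: I (4.412 km)

P→F; Q→F; R→I; S→I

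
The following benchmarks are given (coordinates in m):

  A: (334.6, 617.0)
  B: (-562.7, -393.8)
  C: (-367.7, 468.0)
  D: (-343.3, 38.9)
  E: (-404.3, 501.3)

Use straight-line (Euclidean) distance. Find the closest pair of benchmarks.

C and E

Pairwise distances:
A–B: 1351.6 m
A–C: 717.9 m
A–D: 890.9 m
A–E: 747.9 m
B–C: 883.6 m
B–D: 485.1 m
B–E: 909.0 m
C–D: 429.8 m
C–E: 49.5 m
D–E: 466.4 m
Closest pair: C–E at 49.5 m.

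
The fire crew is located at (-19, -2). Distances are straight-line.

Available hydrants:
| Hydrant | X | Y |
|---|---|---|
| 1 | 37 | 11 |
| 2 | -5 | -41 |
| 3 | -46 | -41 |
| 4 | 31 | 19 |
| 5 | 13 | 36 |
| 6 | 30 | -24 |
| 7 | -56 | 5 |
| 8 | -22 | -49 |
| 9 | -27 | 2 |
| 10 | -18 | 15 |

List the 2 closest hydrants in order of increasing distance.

9, 10

Distances from (-19, -2):
1: √((56)² + (13)²) = √(3136.000 + 169.000) = 57.5
2: √((14)² + (-39)²) = √(196.000 + 1521.000) = 41.4
3: √((-27)² + (-39)²) = √(729.000 + 1521.000) = 47.4
4: √((50)² + (21)²) = √(2500.000 + 441.000) = 54.2
5: √((32)² + (38)²) = √(1024.000 + 1444.000) = 49.7
6: √((49)² + (-22)²) = √(2401.000 + 484.000) = 53.7
7: √((-37)² + (7)²) = √(1369.000 + 49.000) = 37.7
8: √((-3)² + (-47)²) = √(9.000 + 2209.000) = 47.1
9: √((-8)² + (4)²) = √(64.000 + 16.000) = 8.9
10: √((1)² + (17)²) = √(1.000 + 289.000) = 17.0
Sorted: 9 (8.9) < 10 (17.0) < 7 (37.7) < 2 (41.4) < …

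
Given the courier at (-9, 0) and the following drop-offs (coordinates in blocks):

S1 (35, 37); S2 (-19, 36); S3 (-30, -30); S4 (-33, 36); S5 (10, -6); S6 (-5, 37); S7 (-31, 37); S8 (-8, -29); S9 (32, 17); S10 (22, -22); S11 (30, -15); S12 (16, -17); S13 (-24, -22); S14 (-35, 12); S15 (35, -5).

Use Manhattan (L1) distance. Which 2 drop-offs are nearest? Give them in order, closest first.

S5, S8

Distances from (-9, 0):
S1: |44| + |37| = 44 + 37 = 81 blocks
S2: |-10| + |36| = 10 + 36 = 46 blocks
S3: |-21| + |-30| = 21 + 30 = 51 blocks
S4: |-24| + |36| = 24 + 36 = 60 blocks
S5: |19| + |-6| = 19 + 6 = 25 blocks
S6: |4| + |37| = 4 + 37 = 41 blocks
S7: |-22| + |37| = 22 + 37 = 59 blocks
S8: |1| + |-29| = 1 + 29 = 30 blocks
S9: |41| + |17| = 41 + 17 = 58 blocks
S10: |31| + |-22| = 31 + 22 = 53 blocks
S11: |39| + |-15| = 39 + 15 = 54 blocks
S12: |25| + |-17| = 25 + 17 = 42 blocks
S13: |-15| + |-22| = 15 + 22 = 37 blocks
S14: |-26| + |12| = 26 + 12 = 38 blocks
S15: |44| + |-5| = 44 + 5 = 49 blocks
Sorted: S5 (25 blocks) < S8 (30 blocks) < S13 (37 blocks) < S14 (38 blocks) < …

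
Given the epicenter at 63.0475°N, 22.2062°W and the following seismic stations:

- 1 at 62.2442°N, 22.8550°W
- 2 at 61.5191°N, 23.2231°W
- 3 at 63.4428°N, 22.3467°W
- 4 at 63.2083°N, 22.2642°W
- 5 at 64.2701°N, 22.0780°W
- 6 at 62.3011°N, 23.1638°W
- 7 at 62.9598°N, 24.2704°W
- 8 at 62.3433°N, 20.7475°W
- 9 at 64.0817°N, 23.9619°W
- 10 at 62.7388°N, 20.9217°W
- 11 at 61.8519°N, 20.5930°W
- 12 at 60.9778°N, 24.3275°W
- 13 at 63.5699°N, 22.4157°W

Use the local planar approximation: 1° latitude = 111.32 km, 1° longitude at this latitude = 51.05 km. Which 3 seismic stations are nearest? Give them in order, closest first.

4, 3, 13

Distances from 63.0475°N, 22.2062°W:
1: √((-0.8033·111.32)² + (-0.6488·51.05)²) = √(7996.536598 + 1097.016539) = 95.3601 km
2: √((-1.5284·111.32)² + (-1.0169·51.05)²) = √(28948.125939 + 2694.933093) = 177.8850 km
3: √((0.3953·111.32)² + (-0.1405·51.05)²) = √(1936.422071 + 51.445115) = 44.5855 km
4: √((0.1608·111.32)² + (-0.0580·51.05)²) = √(320.419165 + 8.766929) = 18.1435 km
5: √((1.2226·111.32)² + (0.1282·51.05)²) = √(18523.164270 + 42.831920) = 136.2571 km
6: √((-0.7464·111.32)² + (-0.9576·51.05)²) = √(6903.823133 + 2389.790155) = 96.4034 km
7: √((-0.0877·111.32)² + (-2.0642·51.05)²) = √(95.311561 + 11104.398538) = 105.8287 km
8: √((-0.7042·111.32)² + (1.4587·51.05)²) = √(6145.234171 + 5545.279728) = 108.1227 km
9: √((1.0342·111.32)² + (-1.7557·51.05)²) = √(13254.259286 + 8033.265323) = 145.9024 km
10: √((-0.3087·111.32)² + (1.2845·51.05)²) = √(1180.917761 + 4299.913410) = 74.0326 km
11: √((-1.1956·111.32)² + (1.6132·51.05)²) = √(17714.063944 + 6782.158257) = 156.5127 km
12: √((-2.0697·111.32)² + (-2.1213·51.05)²) = √(53083.701044 + 11727.236317) = 254.5799 km
13: √((0.5224·111.32)² + (-0.2095·51.05)²) = √(3381.837471 + 114.382490) = 59.1288 km
Sorted: 4 (18.1435 km) < 3 (44.5855 km) < 13 (59.1288 km) < 10 (74.0326 km) < 1 (95.3601 km) < …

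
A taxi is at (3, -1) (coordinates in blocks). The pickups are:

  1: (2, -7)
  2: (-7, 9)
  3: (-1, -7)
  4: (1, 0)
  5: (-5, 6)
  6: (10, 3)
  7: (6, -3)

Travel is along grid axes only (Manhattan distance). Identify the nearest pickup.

Distances from (3, -1):
1: |-1| + |-6| = 1 + 6 = 7 blocks
2: |-10| + |10| = 10 + 10 = 20 blocks
3: |-4| + |-6| = 4 + 6 = 10 blocks
4: |-2| + |1| = 2 + 1 = 3 blocks
5: |-8| + |7| = 8 + 7 = 15 blocks
6: |7| + |4| = 7 + 4 = 11 blocks
7: |3| + |-2| = 3 + 2 = 5 blocks
Minimum: 4 at 3 blocks.

4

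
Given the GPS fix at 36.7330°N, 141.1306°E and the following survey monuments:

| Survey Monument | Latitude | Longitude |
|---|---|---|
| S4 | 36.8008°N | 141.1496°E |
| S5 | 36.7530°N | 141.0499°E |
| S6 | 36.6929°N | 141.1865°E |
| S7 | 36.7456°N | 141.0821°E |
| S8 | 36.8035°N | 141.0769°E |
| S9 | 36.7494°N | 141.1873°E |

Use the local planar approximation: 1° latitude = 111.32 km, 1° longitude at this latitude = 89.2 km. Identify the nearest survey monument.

Distances from 36.7330°N, 141.1306°E:
S4: √((0.0678·111.32)² + (0.0190·89.2)²) = √(56.964696 + 2.872347) = 7.7354 km
S5: √((0.0200·111.32)² + (-0.0807·89.2)²) = √(4.956857 + 51.817538) = 7.5349 km
S6: √((-0.0401·111.32)² + (0.0559·89.2)²) = √(19.926689 + 24.862988) = 6.6925 km
S7: √((0.0126·111.32)² + (-0.0485·89.2)²) = √(1.967377 + 18.716006) = 4.5479 km
S8: √((0.0705·111.32)² + (-0.0537·89.2)²) = √(61.592046 + 22.944483) = 9.1944 km
S9: √((0.0164·111.32)² + (0.0567·89.2)²) = √(3.332991 + 25.579722) = 5.3771 km
Minimum: S7 at 4.5479 km.

S7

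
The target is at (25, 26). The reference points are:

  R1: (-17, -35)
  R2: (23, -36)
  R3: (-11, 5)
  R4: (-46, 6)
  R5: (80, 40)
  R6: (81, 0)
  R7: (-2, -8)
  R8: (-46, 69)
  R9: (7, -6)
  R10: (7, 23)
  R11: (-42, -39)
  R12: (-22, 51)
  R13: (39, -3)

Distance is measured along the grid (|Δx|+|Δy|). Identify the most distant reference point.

Distances from (25, 26):
R1: |-42| + |-61| = 42 + 61 = 103
R2: |-2| + |-62| = 2 + 62 = 64
R3: |-36| + |-21| = 36 + 21 = 57
R4: |-71| + |-20| = 71 + 20 = 91
R5: |55| + |14| = 55 + 14 = 69
R6: |56| + |-26| = 56 + 26 = 82
R7: |-27| + |-34| = 27 + 34 = 61
R8: |-71| + |43| = 71 + 43 = 114
R9: |-18| + |-32| = 18 + 32 = 50
R10: |-18| + |-3| = 18 + 3 = 21
R11: |-67| + |-65| = 67 + 65 = 132
R12: |-47| + |25| = 47 + 25 = 72
R13: |14| + |-29| = 14 + 29 = 43
Maximum: R11 at 132.

R11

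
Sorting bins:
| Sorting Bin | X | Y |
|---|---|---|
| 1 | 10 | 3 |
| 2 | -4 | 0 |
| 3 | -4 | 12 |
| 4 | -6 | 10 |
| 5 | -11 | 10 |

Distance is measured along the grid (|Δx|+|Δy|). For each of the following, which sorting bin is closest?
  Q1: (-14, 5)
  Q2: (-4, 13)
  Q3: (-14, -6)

Q1 at (-14, 5):
  1: 26
  2: 15
  3: 17
  4: 13
  5: 8
  → nearest: 5 (8)
Q2 at (-4, 13):
  1: 24
  2: 13
  3: 1
  4: 5
  5: 10
  → nearest: 3 (1)
Q3 at (-14, -6):
  1: 33
  2: 16
  3: 28
  4: 24
  5: 19
  → nearest: 2 (16)

Q1→5; Q2→3; Q3→2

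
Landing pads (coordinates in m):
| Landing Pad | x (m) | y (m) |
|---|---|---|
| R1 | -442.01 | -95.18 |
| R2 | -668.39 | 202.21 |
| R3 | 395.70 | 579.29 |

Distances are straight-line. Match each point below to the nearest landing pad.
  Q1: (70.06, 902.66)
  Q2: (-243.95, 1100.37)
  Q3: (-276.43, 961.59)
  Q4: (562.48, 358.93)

Q1 at (70.06, 902.66):
  R1: √((-512.07)² + (-997.84)²) = √(262215.6849 + 995684.6656) = 1121.56 m
  R2: √((-738.45)² + (-700.45)²) = √(545308.4025 + 490630.2025) = 1017.81 m
  R3: √((325.64)² + (-323.37)²) = √(106041.4096 + 104568.1569) = 458.92 m
  → nearest: R3 (458.92 m)
Q2 at (-243.95, 1100.37):
  R1: √((-198.06)² + (-1195.55)²) = √(39227.7636 + 1429339.8025) = 1211.84 m
  R2: √((-424.44)² + (-898.16)²) = √(180149.3136 + 806691.3856) = 993.40 m
  R3: √((639.65)² + (-521.08)²) = √(409152.1225 + 271524.3664) = 825.03 m
  → nearest: R3 (825.03 m)
Q3 at (-276.43, 961.59):
  R1: √((-165.58)² + (-1056.77)²) = √(27416.7364 + 1116762.8329) = 1069.66 m
  R2: √((-391.96)² + (-759.38)²) = √(153632.6416 + 576657.9844) = 854.57 m
  R3: √((672.13)² + (-382.30)²) = √(451758.7369 + 146153.2900) = 773.25 m
  → nearest: R3 (773.25 m)
Q4 at (562.48, 358.93):
  R1: √((-1004.49)² + (-454.11)²) = √(1009000.1601 + 206215.8921) = 1102.37 m
  R2: √((-1230.87)² + (-156.72)²) = √(1515040.9569 + 24561.1584) = 1240.81 m
  R3: √((-166.78)² + (220.36)²) = √(27815.5684 + 48558.5296) = 276.36 m
  → nearest: R3 (276.36 m)

Q1→R3; Q2→R3; Q3→R3; Q4→R3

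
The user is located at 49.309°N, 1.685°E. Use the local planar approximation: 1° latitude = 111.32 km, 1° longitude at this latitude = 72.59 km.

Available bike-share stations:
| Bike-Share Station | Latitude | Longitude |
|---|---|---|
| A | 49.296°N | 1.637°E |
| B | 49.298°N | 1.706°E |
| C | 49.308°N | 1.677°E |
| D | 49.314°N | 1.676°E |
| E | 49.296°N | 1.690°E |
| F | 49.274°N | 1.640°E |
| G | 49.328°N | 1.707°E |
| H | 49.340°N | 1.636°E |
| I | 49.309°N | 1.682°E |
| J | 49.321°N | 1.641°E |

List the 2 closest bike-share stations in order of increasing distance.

Distances from 49.309°N, 1.685°E:
A: 3.773 km
B: 1.955 km
C: 0.591 km
D: 0.858 km
E: 1.492 km
F: 5.084 km
G: 2.650 km
H: 4.956 km
I: 0.218 km
J: 3.462 km
Sorted: I (0.218 km) < C (0.591 km) < D (0.858 km) < E (1.492 km) < …

I, C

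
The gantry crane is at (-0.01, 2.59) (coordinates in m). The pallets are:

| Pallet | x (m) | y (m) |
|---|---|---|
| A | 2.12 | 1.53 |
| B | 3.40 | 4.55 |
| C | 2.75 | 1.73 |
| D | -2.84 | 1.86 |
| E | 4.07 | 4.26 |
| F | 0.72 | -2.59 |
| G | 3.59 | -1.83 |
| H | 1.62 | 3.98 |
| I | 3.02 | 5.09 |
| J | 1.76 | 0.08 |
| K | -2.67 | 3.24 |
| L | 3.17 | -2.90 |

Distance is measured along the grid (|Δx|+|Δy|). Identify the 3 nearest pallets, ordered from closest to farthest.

Distances from (-0.01, 2.59):
A: 3.19 m
B: 5.37 m
C: 3.62 m
D: 3.56 m
E: 5.75 m
F: 5.91 m
G: 8.02 m
H: 3.02 m
I: 5.53 m
J: 4.28 m
K: 3.31 m
L: 8.67 m
Sorted: H (3.02 m) < A (3.19 m) < K (3.31 m) < D (3.56 m) < C (3.62 m) < …

H, A, K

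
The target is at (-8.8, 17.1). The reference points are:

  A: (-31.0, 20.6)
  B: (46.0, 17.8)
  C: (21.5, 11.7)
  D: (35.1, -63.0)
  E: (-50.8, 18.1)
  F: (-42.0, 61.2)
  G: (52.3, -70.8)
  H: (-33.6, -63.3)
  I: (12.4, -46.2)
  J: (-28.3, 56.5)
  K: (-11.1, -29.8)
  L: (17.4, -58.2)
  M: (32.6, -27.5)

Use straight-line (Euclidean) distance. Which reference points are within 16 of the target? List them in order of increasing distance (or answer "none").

none

Distances from (-8.8, 17.1):
A: √((-22.2)² + (3.5)²) = √(492.840 + 12.250) = 22.5
B: √((54.8)² + (0.7)²) = √(3003.040 + 0.490) = 54.8
C: √((30.3)² + (-5.4)²) = √(918.090 + 29.160) = 30.8
D: √((43.9)² + (-80.1)²) = √(1927.210 + 6416.010) = 91.3
E: √((-42.0)² + (1.0)²) = √(1764.000 + 1.000) = 42.0
F: √((-33.2)² + (44.1)²) = √(1102.240 + 1944.810) = 55.2
G: √((61.1)² + (-87.9)²) = √(3733.210 + 7726.410) = 107.0
H: √((-24.8)² + (-80.4)²) = √(615.040 + 6464.160) = 84.1
I: √((21.2)² + (-63.3)²) = √(449.440 + 4006.890) = 66.8
J: √((-19.5)² + (39.4)²) = √(380.250 + 1552.360) = 44.0
K: √((-2.3)² + (-46.9)²) = √(5.290 + 2199.610) = 47.0
L: √((26.2)² + (-75.3)²) = √(686.440 + 5670.090) = 79.7
M: √((41.4)² + (-44.6)²) = √(1713.960 + 1989.160) = 60.9
Threshold 16: none within range.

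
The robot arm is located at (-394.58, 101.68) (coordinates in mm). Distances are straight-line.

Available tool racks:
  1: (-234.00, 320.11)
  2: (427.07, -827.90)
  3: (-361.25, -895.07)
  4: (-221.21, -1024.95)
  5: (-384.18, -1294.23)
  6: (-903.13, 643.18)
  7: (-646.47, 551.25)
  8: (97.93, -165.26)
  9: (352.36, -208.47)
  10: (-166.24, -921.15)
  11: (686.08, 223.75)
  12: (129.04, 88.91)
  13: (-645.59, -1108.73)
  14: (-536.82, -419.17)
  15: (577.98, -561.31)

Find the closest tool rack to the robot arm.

1

Distances from (-394.58, 101.68):
1: √((160.58)² + (218.43)²) = √(25785.9364 + 47711.6649) = 271.10 mm
2: √((821.65)² + (-929.58)²) = √(675108.7225 + 864118.9764) = 1240.66 mm
3: √((33.33)² + (-996.75)²) = √(1110.8889 + 993510.5625) = 997.31 mm
4: √((173.37)² + (-1126.63)²) = √(30057.1569 + 1269295.1569) = 1139.89 mm
5: √((10.40)² + (-1395.91)²) = √(108.1600 + 1948564.7281) = 1395.95 mm
6: √((-508.55)² + (541.50)²) = √(258623.1025 + 293222.2500) = 742.86 mm
7: √((-251.89)² + (449.57)²) = √(63448.5721 + 202113.1849) = 515.33 mm
8: √((492.51)² + (-266.94)²) = √(242566.1001 + 71256.9636) = 560.20 mm
9: √((746.94)² + (-310.15)²) = √(557919.3636 + 96193.0225) = 808.77 mm
10: √((228.34)² + (-1022.83)²) = √(52139.1556 + 1046181.2089) = 1048.01 mm
11: √((1080.66)² + (122.07)²) = √(1167826.0356 + 14901.0849) = 1087.53 mm
12: √((523.62)² + (-12.77)²) = √(274177.9044 + 163.0729) = 523.78 mm
13: √((-251.01)² + (-1210.41)²) = √(63006.0201 + 1465092.3681) = 1236.16 mm
14: √((-142.24)² + (-520.85)²) = √(20232.2176 + 271284.7225) = 539.92 mm
15: √((972.56)² + (-662.99)²) = √(945872.9536 + 439555.7401) = 1177.04 mm
Minimum: 1 at 271.10 mm.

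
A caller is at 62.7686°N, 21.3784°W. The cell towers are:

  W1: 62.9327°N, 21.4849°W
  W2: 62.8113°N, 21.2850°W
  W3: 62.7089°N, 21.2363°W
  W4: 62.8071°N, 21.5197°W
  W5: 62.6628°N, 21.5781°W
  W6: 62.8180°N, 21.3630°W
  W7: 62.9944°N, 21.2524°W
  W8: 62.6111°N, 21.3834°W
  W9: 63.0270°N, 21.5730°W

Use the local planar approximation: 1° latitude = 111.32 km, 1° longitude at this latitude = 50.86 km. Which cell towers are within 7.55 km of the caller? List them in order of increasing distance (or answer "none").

W6, W2

Distances from 62.7686°N, 21.3784°W:
W1: √((0.1641·111.32)² + (-0.1065·50.86)²) = √(333.705648 + 29.339447) = 19.0537 km
W2: √((0.0427·111.32)² + (0.0934·50.86)²) = √(22.594469 + 22.565578) = 6.7201 km
W3: √((-0.0597·111.32)² + (0.1421·50.86)²) = √(44.166711 + 52.232507) = 9.8183 km
W4: √((0.0385·111.32)² + (-0.1413·50.86)²) = √(18.368253 + 51.646041) = 8.3675 km
W5: √((-0.1058·111.32)² + (-0.1997·50.86)²) = √(138.713181 + 103.159408) = 15.5523 km
W6: √((0.0494·111.32)² + (0.0154·50.86)²) = √(30.241289 + 0.613471) = 5.5547 km
W7: √((0.2258·111.32)² + (0.1260·50.86)²) = √(631.821311 + 41.067078) = 25.9401 km
W8: √((-0.1575·111.32)² + (-0.0050·50.86)²) = √(307.402582 + 0.064668) = 17.5347 km
W9: √((0.2584·111.32)² + (-0.1946·50.86)²) = √(827.430288 + 97.957656) = 30.4202 km
Threshold 7.55 km: W6 (5.5547 km), W2 (6.7201 km) are within range.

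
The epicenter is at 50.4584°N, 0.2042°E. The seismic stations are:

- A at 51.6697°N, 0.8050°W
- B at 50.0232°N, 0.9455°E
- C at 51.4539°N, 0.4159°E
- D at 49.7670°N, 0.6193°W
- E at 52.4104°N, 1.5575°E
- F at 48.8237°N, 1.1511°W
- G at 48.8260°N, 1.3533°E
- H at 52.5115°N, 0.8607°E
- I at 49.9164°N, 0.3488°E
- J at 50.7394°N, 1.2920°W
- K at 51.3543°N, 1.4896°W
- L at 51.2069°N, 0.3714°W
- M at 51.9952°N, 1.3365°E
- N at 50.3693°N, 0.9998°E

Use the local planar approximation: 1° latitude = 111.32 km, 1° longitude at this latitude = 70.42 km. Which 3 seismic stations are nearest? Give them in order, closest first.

Distances from 50.4584°N, 0.2042°E:
A: √((1.2113·111.32)² + (-1.0092·70.42)²) = √(18182.342311 + 5050.641294) = 152.4237 km
B: √((-0.4352·111.32)² + (0.7413·70.42)²) = √(2347.059874 + 2725.084928) = 71.2190 km
C: √((0.9955·111.32)² + (0.2117·70.42)²) = √(12280.864059 + 222.245900) = 111.8173 km
D: √((-0.6914·111.32)² + (-0.8235·70.42)²) = √(5923.864904 + 3362.941003) = 96.3681 km
E: √((1.9520·111.32)² + (1.3533·70.42)²) = √(47217.829755 + 9081.972972) = 237.2758 km
F: √((-1.6347·111.32)² + (-1.3553·70.42)²) = √(33114.829291 + 9108.836739) = 205.4840 km
G: √((-1.6324·111.32)² + (1.1491·70.42)²) = √(33021.710643 + 6547.985225) = 198.9213 km
H: √((2.0531·111.32)² + (0.6565·70.42)²) = √(52235.601654 + 2137.280396) = 233.1799 km
I: √((-0.5420·111.32)² + (0.1446·70.42)²) = √(3640.365320 + 103.688031) = 61.1887 km
J: √((0.2810·111.32)² + (-1.4962·70.42)²) = √(978.495956 + 11101.236177) = 109.9078 km
K: √((0.8959·111.32)² + (-1.6938·70.42)²) = √(9946.389645 + 14227.097197) = 155.4783 km
L: √((0.7485·111.32)² + (-0.5756·70.42)²) = √(6942.725662 + 1642.985051) = 92.6591 km
M: √((1.5368·111.32)² + (1.1323·70.42)²) = √(29267.194856 + 6357.919957) = 188.7462 km
N: √((-0.0891·111.32)² + (0.7956·70.42)²) = √(98.378864 + 3138.929708) = 56.8974 km
Sorted: N (56.8974 km) < I (61.1887 km) < B (71.2190 km) < L (92.6591 km) < D (96.3681 km) < …

N, I, B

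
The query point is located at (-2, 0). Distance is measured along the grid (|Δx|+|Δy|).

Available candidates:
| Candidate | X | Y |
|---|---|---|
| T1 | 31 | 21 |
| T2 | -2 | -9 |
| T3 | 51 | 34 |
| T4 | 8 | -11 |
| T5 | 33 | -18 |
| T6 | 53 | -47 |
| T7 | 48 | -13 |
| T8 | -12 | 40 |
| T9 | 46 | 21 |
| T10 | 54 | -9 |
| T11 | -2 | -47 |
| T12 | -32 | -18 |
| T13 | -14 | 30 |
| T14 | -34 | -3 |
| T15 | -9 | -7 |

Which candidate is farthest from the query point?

T6

Distances from (-2, 0):
T1: |33| + |21| = 33 + 21 = 54
T2: |0| + |-9| = 0 + 9 = 9
T3: |53| + |34| = 53 + 34 = 87
T4: |10| + |-11| = 10 + 11 = 21
T5: |35| + |-18| = 35 + 18 = 53
T6: |55| + |-47| = 55 + 47 = 102
T7: |50| + |-13| = 50 + 13 = 63
T8: |-10| + |40| = 10 + 40 = 50
T9: |48| + |21| = 48 + 21 = 69
T10: |56| + |-9| = 56 + 9 = 65
T11: |0| + |-47| = 0 + 47 = 47
T12: |-30| + |-18| = 30 + 18 = 48
T13: |-12| + |30| = 12 + 30 = 42
T14: |-32| + |-3| = 32 + 3 = 35
T15: |-7| + |-7| = 7 + 7 = 14
Maximum: T6 at 102.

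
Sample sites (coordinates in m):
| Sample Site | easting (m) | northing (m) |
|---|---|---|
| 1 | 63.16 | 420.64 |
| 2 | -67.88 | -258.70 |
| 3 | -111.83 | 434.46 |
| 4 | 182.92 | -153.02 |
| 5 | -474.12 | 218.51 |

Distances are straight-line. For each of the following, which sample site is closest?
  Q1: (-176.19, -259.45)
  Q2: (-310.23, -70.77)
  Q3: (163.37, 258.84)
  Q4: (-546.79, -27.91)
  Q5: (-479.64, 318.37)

Q1 at (-176.19, -259.45):
  1: √((239.35)² + (680.09)²) = √(57288.4225 + 462522.4081) = 720.98 m
  2: √((108.31)² + (0.75)²) = √(11731.0561 + 0.5625) = 108.31 m
  3: √((64.36)² + (693.91)²) = √(4142.2096 + 481511.0881) = 696.89 m
  4: √((359.11)² + (106.43)²) = √(128959.9921 + 11327.3449) = 374.55 m
  5: √((-297.93)² + (477.96)²) = √(88762.2849 + 228445.7616) = 563.21 m
  → nearest: 2 (108.31 m)
Q2 at (-310.23, -70.77):
  1: √((373.39)² + (491.41)²) = √(139420.0921 + 241483.7881) = 617.17 m
  2: √((242.35)² + (-187.93)²) = √(58733.5225 + 35317.6849) = 306.68 m
  3: √((198.40)² + (505.23)²) = √(39362.5600 + 255257.3529) = 542.79 m
  4: √((493.15)² + (-82.25)²) = √(243196.9225 + 6765.0625) = 499.96 m
  5: √((-163.89)² + (289.28)²) = √(26859.9321 + 83682.9184) = 332.48 m
  → nearest: 2 (306.68 m)
Q3 at (163.37, 258.84):
  1: √((-100.21)² + (161.80)²) = √(10042.0441 + 26179.2400) = 190.32 m
  2: √((-231.25)² + (-517.54)²) = √(53476.5625 + 267847.6516) = 566.85 m
  3: √((-275.20)² + (175.62)²) = √(75735.0400 + 30842.3844) = 326.46 m
  4: √((19.55)² + (-411.86)²) = √(382.2025 + 169628.6596) = 412.32 m
  5: √((-637.49)² + (-40.33)²) = √(406393.5001 + 1626.5089) = 638.76 m
  → nearest: 1 (190.32 m)
Q4 at (-546.79, -27.91):
  1: √((609.95)² + (448.55)²) = √(372039.0025 + 201197.1025) = 757.12 m
  2: √((478.91)² + (-230.79)²) = √(229354.7881 + 53264.0241) = 531.62 m
  3: √((434.96)² + (462.37)²) = √(189190.2016 + 213786.0169) = 634.80 m
  4: √((729.71)² + (-125.11)²) = √(532476.6841 + 15652.5121) = 740.36 m
  5: √((72.67)² + (246.42)²) = √(5280.9289 + 60722.8164) = 256.91 m
  → nearest: 5 (256.91 m)
Q5 at (-479.64, 318.37):
  1: √((542.80)² + (102.27)²) = √(294631.8400 + 10459.1529) = 552.35 m
  2: √((411.76)² + (-577.07)²) = √(169546.2976 + 333009.7849) = 708.91 m
  3: √((367.81)² + (116.09)²) = √(135284.1961 + 13476.8881) = 385.70 m
  4: √((662.56)² + (-471.39)²) = √(438985.7536 + 222208.5321) = 813.14 m
  5: √((5.52)² + (-99.86)²) = √(30.4704 + 9972.0196) = 100.01 m
  → nearest: 5 (100.01 m)

Q1→2; Q2→2; Q3→1; Q4→5; Q5→5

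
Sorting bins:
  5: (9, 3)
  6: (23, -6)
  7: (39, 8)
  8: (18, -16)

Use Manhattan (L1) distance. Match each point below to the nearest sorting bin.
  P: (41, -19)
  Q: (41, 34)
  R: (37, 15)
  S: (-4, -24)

P→8; Q→7; R→7; S→8

P at (41, -19):
  5: 54
  6: 31
  7: 29
  8: 26
  → nearest: 8 (26)
Q at (41, 34):
  5: 63
  6: 58
  7: 28
  8: 73
  → nearest: 7 (28)
R at (37, 15):
  5: 40
  6: 35
  7: 9
  8: 50
  → nearest: 7 (9)
S at (-4, -24):
  5: 40
  6: 45
  7: 75
  8: 30
  → nearest: 8 (30)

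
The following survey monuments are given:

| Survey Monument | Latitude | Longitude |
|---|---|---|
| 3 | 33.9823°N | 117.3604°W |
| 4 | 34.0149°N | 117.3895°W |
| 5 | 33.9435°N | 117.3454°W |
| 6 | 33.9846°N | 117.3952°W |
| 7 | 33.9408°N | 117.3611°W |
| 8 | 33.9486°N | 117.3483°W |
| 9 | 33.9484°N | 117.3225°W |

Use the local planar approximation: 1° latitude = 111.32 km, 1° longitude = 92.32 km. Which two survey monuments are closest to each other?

Pairwise distances:
3–4: 4.5152 km
3–5: 4.5358 km
3–6: 3.2229 km
3–7: 4.6202 km
3–8: 3.9143 km
3–9: 5.1462 km
4–5: 8.9303 km
4–6: 3.4138 km
4–7: 8.6555 km
4–8: 8.3030 km
4–9: 9.6468 km
5–6: 6.4862 km
5–7: 1.4803 km
5–8: 0.6277 km
5–9: 2.1834 km
6–7: 5.8038 km
6–8: 5.8998 km
6–9: 7.8285 km
7–8: 1.4664 km
7–9: 3.6626 km
8–9: 2.3820 km
Closest pair: 5–8 at 0.6277 km.

5 and 8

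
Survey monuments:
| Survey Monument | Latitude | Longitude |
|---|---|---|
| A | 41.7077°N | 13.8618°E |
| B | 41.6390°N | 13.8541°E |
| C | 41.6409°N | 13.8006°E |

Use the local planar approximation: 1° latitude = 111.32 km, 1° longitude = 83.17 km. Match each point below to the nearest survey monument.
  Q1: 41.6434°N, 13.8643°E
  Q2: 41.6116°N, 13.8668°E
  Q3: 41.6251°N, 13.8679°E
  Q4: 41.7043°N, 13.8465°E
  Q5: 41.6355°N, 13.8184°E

Q1 at 41.6434°N, 13.8643°E:
  A: √((0.0643·111.32)² + (-0.0025·83.17)²) = √(51.235189 + 0.043233) = 7.1609 km
  B: √((-0.0044·111.32)² + (-0.0102·83.17)²) = √(0.239912 + 0.719671) = 0.9796 km
  C: √((-0.0025·111.32)² + (-0.0637·83.17)²) = √(0.077451 + 28.068052) = 5.3052 km
  → nearest: B (0.9796 km)
Q2 at 41.6116°N, 13.8668°E:
  A: √((0.0961·111.32)² + (-0.0050·83.17)²) = √(114.444037 + 0.172931) = 10.7059 km
  B: √((0.0274·111.32)² + (-0.0127·83.17)²) = √(9.303525 + 1.115683) = 3.2279 km
  C: √((0.0293·111.32)² + (-0.0662·83.17)²) = √(10.638530 + 30.314428) = 6.3994 km
  → nearest: B (3.2279 km)
Q3 at 41.6251°N, 13.8679°E:
  A: √((0.0826·111.32)² + (-0.0061·83.17)²) = √(84.548613 + 0.257391) = 9.2090 km
  B: √((0.0139·111.32)² + (-0.0138·83.17)²) = √(2.394286 + 1.317321) = 1.9266 km
  C: √((0.0158·111.32)² + (-0.0673·83.17)²) = √(3.093574 + 31.330226) = 5.8672 km
  → nearest: B (1.9266 km)
Q4 at 41.7043°N, 13.8465°E:
  A: √((0.0034·111.32)² + (0.0153·83.17)²) = √(0.143253 + 1.619259) = 1.3276 km
  B: √((-0.0653·111.32)² + (0.0076·83.17)²) = √(52.841210 + 0.399540) = 7.2966 km
  C: √((-0.0634·111.32)² + (-0.0459·83.17)²) = √(49.810960 + 14.573329) = 8.0240 km
  → nearest: A (1.3276 km)
Q5 at 41.6355°N, 13.8184°E:
  A: √((0.0722·111.32)² + (0.0434·83.17)²) = √(64.598256 + 13.029053) = 8.8106 km
  B: √((0.0035·111.32)² + (0.0357·83.17)²) = √(0.151804 + 8.815965) = 2.9946 km
  C: √((0.0054·111.32)² + (-0.0178·83.17)²) = √(0.361355 + 2.191661) = 1.5978 km
  → nearest: C (1.5978 km)

Q1→B; Q2→B; Q3→B; Q4→A; Q5→C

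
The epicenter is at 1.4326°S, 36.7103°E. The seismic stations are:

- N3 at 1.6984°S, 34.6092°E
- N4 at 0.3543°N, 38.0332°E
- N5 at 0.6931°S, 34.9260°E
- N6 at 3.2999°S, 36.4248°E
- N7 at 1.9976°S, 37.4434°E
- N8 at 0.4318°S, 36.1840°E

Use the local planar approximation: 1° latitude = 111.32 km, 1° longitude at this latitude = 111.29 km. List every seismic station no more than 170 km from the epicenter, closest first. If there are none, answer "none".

N7, N8

Distances from 1.4326°S, 36.7103°E:
N3: √((-0.2658·111.32)² + (-2.1011·111.29)²) = √(875.500399 + 54677.132512) = 235.6961 km
N4: √((1.7869·111.32)² + (1.3229·111.29)²) = √(39568.254556 + 21675.359923) = 247.4745 km
N5: √((0.7395·111.32)² + (-1.7843·111.29)²) = √(6776.770091 + 39431.930146) = 214.9621 km
N6: √((-1.8673·111.32)² + (-0.2855·111.29)²) = √(43209.037243 + 1009.542275) = 210.2821 km
N7: √((-0.5650·111.32)² + (0.7331·111.29)²) = √(3955.881658 + 6656.389454) = 103.0159 km
N8: √((1.0008·111.32)² + (-0.5263·111.29)²) = √(12411.977759 + 3430.670632) = 125.8676 km
Threshold 170 km: N7 (103.0159 km), N8 (125.8676 km) are within range.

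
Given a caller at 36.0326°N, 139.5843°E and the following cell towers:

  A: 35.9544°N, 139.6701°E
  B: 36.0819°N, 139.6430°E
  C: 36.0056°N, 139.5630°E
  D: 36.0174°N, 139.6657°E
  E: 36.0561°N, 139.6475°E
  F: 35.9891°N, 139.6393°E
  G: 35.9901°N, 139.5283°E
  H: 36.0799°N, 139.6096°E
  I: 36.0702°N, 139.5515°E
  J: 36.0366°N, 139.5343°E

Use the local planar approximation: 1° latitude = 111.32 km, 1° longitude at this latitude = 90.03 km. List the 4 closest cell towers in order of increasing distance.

Distances from 36.0326°N, 139.5843°E:
A: √((-0.0782·111.32)² + (0.0858·90.03)²) = √(75.780925 + 59.669043) = 11.6383 km
B: √((0.0493·111.32)² + (0.0587·90.03)²) = √(30.118978 + 27.928699) = 7.6189 km
C: √((-0.0270·111.32)² + (-0.0213·90.03)²) = √(9.033872 + 3.677339) = 3.5653 km
D: √((-0.0152·111.32)² + (0.0814·90.03)²) = √(2.863081 + 53.706062) = 7.5212 km
E: √((0.0235·111.32)² + (0.0632·90.03)²) = √(6.843561 + 32.374916) = 6.2625 km
F: √((-0.0435·111.32)² + (0.0550·90.03)²) = √(23.449031 + 24.518838) = 6.9259 km
G: √((-0.0425·111.32)² + (-0.0560·90.03)²) = √(22.383307 + 25.418537) = 6.9139 km
H: √((0.0473·111.32)² + (0.0253·90.03)²) = √(27.724816 + 5.188186) = 5.7370 km
I: √((0.0376·111.32)² + (-0.0328·90.03)²) = √(17.519515 + 8.720115) = 5.1225 km
J: √((0.0040·111.32)² + (-0.0500·90.03)²) = √(0.198274 + 20.263502) = 4.5235 km
Sorted: C (3.5653 km) < J (4.5235 km) < I (5.1225 km) < H (5.7370 km) < E (6.2625 km) < G (6.9139 km) < …

C, J, I, H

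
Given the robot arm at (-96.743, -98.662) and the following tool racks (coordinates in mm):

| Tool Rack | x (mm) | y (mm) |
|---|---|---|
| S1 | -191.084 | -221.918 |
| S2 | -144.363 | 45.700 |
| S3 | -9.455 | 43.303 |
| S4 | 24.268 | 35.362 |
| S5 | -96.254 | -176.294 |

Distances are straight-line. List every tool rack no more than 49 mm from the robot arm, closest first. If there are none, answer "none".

none

Distances from (-96.743, -98.662):
S1: √((-94.341)² + (-123.256)²) = √(8900.22428 + 15192.04154) = 155.217 mm
S2: √((-47.620)² + (144.362)²) = √(2267.66440 + 20840.38704) = 152.013 mm
S3: √((87.288)² + (141.965)²) = √(7619.19494 + 20154.06123) = 166.653 mm
S4: √((121.011)² + (134.024)²) = √(14643.66212 + 17962.43258) = 180.572 mm
S5: √((0.489)² + (-77.632)²) = √(0.23912 + 6026.72742) = 77.634 mm
Threshold 49 mm: none within range.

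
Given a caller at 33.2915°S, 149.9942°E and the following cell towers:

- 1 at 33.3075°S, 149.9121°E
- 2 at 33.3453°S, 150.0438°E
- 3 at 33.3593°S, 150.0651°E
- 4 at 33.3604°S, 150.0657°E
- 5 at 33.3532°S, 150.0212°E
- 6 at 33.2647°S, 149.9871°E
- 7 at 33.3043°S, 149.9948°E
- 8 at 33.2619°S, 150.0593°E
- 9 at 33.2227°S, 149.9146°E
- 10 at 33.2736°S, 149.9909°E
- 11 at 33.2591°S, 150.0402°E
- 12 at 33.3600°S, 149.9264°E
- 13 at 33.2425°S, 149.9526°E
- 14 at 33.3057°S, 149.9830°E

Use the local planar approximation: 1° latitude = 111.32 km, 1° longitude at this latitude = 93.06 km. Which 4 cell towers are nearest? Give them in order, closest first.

7, 14, 10, 6

Distances from 33.2915°S, 149.9942°E:
1: 7.8451 km
2: 7.5613 km
3: 10.0249 km
4: 10.1539 km
5: 7.3136 km
6: 3.0557 km
7: 1.4260 km
8: 6.8963 km
9: 10.6550 km
10: 2.0162 km
11: 5.5976 km
12: 9.8973 km
13: 6.6888 km
14: 1.8934 km
Sorted: 7 (1.4260 km) < 14 (1.8934 km) < 10 (2.0162 km) < 6 (3.0557 km) < 11 (5.5976 km) < 13 (6.6888 km) < …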